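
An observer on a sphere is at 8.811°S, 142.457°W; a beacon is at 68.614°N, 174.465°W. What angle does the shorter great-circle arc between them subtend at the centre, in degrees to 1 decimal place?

Let φ₁ = -0.1538 rad, φ₂ = 1.1975 rad, and Δλ = -0.5586 rad.
cos c = sin φ₁ sin φ₂ + cos φ₁ cos φ₂ cos Δλ = (-0.1532)(0.9311) + (0.9882)(0.3646)(0.8480) = 0.16294,
so c = arccos(0.16294) = 1.40713 rad.
So the angular separation is 80.6°.

80.6°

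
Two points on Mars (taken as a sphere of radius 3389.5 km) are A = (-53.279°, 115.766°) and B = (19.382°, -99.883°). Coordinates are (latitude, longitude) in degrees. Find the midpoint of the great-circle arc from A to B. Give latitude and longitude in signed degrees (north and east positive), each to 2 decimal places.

-39.24°, -137.18°

Central angle δ = 2.3809 rad. Interpolating on the sphere with fraction f = 0.5:
P = [sin((1−f)δ)·A + sin(fδ)·B] / sin δ = 1.3468·A + 1.3468·B in Cartesian coordinates,
giving P = (-0.5681, -0.5264, -0.6326), i.e. latitude -39.24°, longitude -137.18°.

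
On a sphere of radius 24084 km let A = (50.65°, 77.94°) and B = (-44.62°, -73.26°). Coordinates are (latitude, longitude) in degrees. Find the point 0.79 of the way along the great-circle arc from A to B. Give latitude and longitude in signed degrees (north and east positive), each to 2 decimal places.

-23.74°, -40.92°

Central angle δ = 2.7895 rad. Interpolating on the sphere with fraction f = 0.79:
P = [sin((1−f)δ)·A + sin(fδ)·B] / sin δ = 1.6030·A + 2.3379·B in Cartesian coordinates,
giving P = (0.6917, -0.5996, -0.4026), i.e. latitude -23.74°, longitude -40.92°.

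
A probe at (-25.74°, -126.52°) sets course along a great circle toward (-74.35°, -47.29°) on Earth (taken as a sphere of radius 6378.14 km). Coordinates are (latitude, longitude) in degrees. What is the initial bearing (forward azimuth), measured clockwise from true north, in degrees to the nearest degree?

163°

Δλ = 79.230° = 1.3828 rad.
y = sin Δλ · cos φ₂ = (0.9824)(0.2698) = 0.2650
x = cos φ₁ sin φ₂ − sin φ₁ cos φ₂ cos Δλ = (0.9008)(-0.9629) − (-0.4343)(0.2698)(0.1869) = -0.8455
θ = atan2(y, x) = 162.60°, so the bearing is 163°.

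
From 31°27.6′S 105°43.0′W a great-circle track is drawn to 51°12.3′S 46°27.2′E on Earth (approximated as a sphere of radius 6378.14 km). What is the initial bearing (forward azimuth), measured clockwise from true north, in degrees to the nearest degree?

Δλ = 152.170° = 2.6559 rad.
y = sin Δλ · cos φ₂ = (0.4668)(0.6265) = 0.2925
x = cos φ₁ sin φ₂ − sin φ₁ cos φ₂ cos Δλ = (0.8530)(-0.7794) − (-0.5219)(0.6265)(-0.8843) = -0.9540
θ = atan2(y, x) = 162.95°, so the bearing is 163°.

163°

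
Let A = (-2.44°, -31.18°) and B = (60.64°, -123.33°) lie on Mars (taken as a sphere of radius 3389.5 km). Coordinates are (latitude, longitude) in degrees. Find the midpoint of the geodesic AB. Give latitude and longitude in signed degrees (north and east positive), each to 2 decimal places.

The central angle between A and B is δ = 1.6263 rad.
With f = 0.5, the slerp weights are sin((1−f)δ)/sin δ = 0.7276 and sin(fδ)/sin δ = 0.7276.
Weighted sum of the unit vectors: (0.7276)·(0.8548,-0.5173,-0.0426) + (0.7276)·(-0.2694,-0.4097,0.8716) = (0.4259, -0.6744, 0.6032).
Converting back: φ = atan2(z, √(x²+y²)) = 37.10°, λ = atan2(y, x) = -57.73°.

37.10°, -57.73°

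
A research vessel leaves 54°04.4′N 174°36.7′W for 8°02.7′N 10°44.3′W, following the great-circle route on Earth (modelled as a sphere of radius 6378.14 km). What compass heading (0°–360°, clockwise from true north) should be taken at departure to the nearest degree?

18°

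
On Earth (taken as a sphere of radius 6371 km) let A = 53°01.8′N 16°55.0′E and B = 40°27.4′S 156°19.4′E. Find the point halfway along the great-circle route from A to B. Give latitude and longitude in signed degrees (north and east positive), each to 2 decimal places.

16.85°, 104.19°

The central angle between A and B is δ = 2.6177 rad.
With f = 0.5, the slerp weights are sin((1−f)δ)/sin δ = 1.9309 and sin(fδ)/sin δ = 1.9309.
Weighted sum of the unit vectors: (1.9309)·(0.5754,0.1750,0.7990) + (1.9309)·(-0.6968,0.3056,-0.6489) = (-0.2346, 0.9279, 0.2898).
Converting back: φ = atan2(z, √(x²+y²)) = 16.85°, λ = atan2(y, x) = 104.19°.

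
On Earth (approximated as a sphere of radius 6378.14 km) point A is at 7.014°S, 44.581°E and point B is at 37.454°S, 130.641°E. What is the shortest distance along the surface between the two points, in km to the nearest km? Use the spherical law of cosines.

9198 km

Let φ₁ = -0.1224 rad, φ₂ = -0.6537 rad, and Δλ = 1.5020 rad.
cos c = sin φ₁ sin φ₂ + cos φ₁ cos φ₂ cos Δλ = (-0.1221)(-0.6081) + (0.9925)(0.7938)(0.0687) = 0.12840,
so c = arccos(0.12840) = 1.44204 rad.
Distance = R·c = 6378.14 × 1.4420 ≈ 9198 km.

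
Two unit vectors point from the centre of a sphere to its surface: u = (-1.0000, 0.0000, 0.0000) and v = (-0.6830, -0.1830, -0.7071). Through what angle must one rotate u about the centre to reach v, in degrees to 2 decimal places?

u·v = 0.6830; |u| = 1.0000, |v| = 1.0000.
cos θ = (u·v)/(|u||v|) = 0.6830, so θ = 46.92°.

46.92°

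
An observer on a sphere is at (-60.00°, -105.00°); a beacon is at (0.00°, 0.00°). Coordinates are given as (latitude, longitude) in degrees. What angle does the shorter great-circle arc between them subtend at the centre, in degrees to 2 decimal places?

With latitudes φ₁ = -60.000°, φ₂ = 0.000° and longitude difference Δλ = 105.000°:
cos c = sin φ₁ sin φ₂ + cos φ₁ cos φ₂ cos Δλ = (-0.8660)(0.0000) + (0.5000)(1.0000)(-0.2588) = -0.12941,
so c = arccos(-0.12941) = 1.70057 rad.
So the angular separation is 97.44°.

97.44°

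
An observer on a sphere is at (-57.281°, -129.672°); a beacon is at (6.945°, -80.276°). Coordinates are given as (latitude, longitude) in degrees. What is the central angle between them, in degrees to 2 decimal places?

75.67°

In radians: φ₁ = -0.9997, φ₂ = 0.1212, Δλ = 49.396° = 0.8621 rad.
cos c = sin φ₁ sin φ₂ + cos φ₁ cos φ₂ cos Δλ = (-0.8413)(0.1209) + (0.5405)(0.9927)(0.6508) = 0.24747,
so c = arccos(0.24747) = 1.32073 rad.
So the angular separation is 75.67°.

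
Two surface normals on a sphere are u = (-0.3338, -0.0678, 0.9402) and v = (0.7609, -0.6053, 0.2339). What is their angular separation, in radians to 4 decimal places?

u·v = 0.0070; |u| = 1.0000, |v| = 1.0000.
cos θ = (u·v)/(|u||v|) = 0.0070, so θ = 1.5638 rad.

1.5638 rad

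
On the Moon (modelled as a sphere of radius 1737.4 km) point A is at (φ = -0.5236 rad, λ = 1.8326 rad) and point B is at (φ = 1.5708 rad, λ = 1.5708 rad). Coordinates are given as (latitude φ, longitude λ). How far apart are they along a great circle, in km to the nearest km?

3639 km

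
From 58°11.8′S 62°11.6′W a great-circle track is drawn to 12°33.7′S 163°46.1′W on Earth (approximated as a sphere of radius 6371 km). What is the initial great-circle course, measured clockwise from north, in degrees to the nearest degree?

254°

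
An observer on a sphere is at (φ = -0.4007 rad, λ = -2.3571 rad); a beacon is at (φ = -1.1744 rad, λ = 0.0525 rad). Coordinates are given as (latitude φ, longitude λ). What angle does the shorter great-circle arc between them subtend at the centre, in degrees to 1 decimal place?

With latitudes φ₁ = -22.958°, φ₂ = -67.288° and longitude difference Δλ = 138.060°:
Haversine: a = sin²(Δφ/2) + cos φ₁ cos φ₂ sin²(Δλ/2) = 0.1423 + (0.9208)(0.3861)(0.8719) = 0.45231.
Central angle c = 2·arcsin(√a) = 1.47528 rad.
So the angular separation is 84.5°.

84.5°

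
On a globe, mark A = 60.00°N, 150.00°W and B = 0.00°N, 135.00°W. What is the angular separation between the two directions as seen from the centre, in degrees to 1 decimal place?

61.1°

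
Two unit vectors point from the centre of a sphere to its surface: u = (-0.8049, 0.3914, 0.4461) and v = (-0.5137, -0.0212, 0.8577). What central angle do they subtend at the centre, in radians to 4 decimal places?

u·v = 0.7878; |u| = 1.0000, |v| = 1.0000.
cos θ = (u·v)/(|u||v|) = 0.7878, so θ = 0.6636 rad.

0.6636 rad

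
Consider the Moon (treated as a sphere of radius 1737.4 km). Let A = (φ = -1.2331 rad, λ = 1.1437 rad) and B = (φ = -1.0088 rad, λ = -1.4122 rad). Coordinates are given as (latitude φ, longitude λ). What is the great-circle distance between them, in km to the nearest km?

With latitudes φ₁ = -70.651°, φ₂ = -57.800° and longitude difference Δλ = -146.442°:
cos c = sin φ₁ sin φ₂ + cos φ₁ cos φ₂ cos Δλ = (-0.9435)(-0.8462) + (0.3313)(0.5329)(-0.8333) = 0.65128,
so c = arccos(0.65128) = 0.86153 rad.
Distance = R·c = 1737.4 × 0.8615 ≈ 1497 km.

1497 km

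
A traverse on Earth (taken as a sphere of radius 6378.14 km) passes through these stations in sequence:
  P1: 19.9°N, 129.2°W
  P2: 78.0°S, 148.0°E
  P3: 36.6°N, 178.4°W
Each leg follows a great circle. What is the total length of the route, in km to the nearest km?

Leg P1→P2: central angle 1.8843 rad, distance 12018.6 km.
Leg P2→P3: central angle 2.0310 rad, distance 12954.3 km.
Total: 12018.6 + 12954.3 ≈ 24973 km.

24973 km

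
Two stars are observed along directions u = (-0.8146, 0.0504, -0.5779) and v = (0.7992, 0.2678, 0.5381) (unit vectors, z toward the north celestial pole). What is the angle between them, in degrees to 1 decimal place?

161.5°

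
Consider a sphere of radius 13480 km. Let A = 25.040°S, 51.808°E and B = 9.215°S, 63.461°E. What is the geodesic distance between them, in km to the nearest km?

4546 km

In radians: φ₁ = -0.4370, φ₂ = -0.1608, Δλ = 11.653° = 0.2034 rad.
Haversine: a = sin²(Δφ/2) + cos φ₁ cos φ₂ sin²(Δλ/2) = 0.0190 + (0.9060)(0.9871)(0.0103) = 0.02817.
Central angle c = 2·arcsin(√a) = 0.33726 rad.
Distance = R·c = 13480 × 0.3373 ≈ 4546 km.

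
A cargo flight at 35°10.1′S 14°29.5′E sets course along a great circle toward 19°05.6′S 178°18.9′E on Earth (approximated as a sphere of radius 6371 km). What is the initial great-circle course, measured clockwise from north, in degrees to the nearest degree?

162°

Δλ = 163.823° = 2.8593 rad.
y = sin Δλ · cos φ₂ = (0.2786)(0.9450) = 0.2633
x = cos φ₁ sin φ₂ − sin φ₁ cos φ₂ cos Δλ = (0.8175)(-0.3271) − (-0.5760)(0.9450)(-0.9604) = -0.7901
θ = atan2(y, x) = 161.57°, so the bearing is 162°.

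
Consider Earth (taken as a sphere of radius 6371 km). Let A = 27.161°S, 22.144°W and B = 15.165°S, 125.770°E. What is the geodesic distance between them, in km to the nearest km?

Let φ₁ = -0.4740 rad, φ₂ = -0.2647 rad, and Δλ = 2.5816 rad.
cos c = sin φ₁ sin φ₂ + cos φ₁ cos φ₂ cos Δλ = (-0.4565)(-0.2616) + (0.8897)(0.9652)(-0.8473) = -0.60815,
so c = arccos(-0.60815) = 2.22453 rad.
Distance = R·c = 6371 × 2.2245 ≈ 14172 km.

14172 km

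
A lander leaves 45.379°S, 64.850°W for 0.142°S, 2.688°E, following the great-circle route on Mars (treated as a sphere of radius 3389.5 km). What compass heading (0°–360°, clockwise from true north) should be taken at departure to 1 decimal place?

Δλ = 67.538° = 1.1788 rad.
y = sin Δλ · cos φ₂ = (0.9241)(1.0000) = 0.9241
x = cos φ₁ sin φ₂ − sin φ₁ cos φ₂ cos Δλ = (0.7024)(-0.0025) − (-0.7118)(1.0000)(0.3821) = 0.2702
θ = atan2(y, x) = 73.70°, so the bearing is 73.7°.

73.7°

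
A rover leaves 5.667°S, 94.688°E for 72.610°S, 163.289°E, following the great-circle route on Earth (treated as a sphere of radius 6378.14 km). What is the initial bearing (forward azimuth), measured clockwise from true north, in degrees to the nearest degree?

With φ₁ = -0.0989, φ₂ = -1.2673, Δλ = 1.1973 rad, the forward-azimuth formula gives
θ = atan2( sin Δλ cos φ₂ , cos φ₁ sin φ₂ − sin φ₁ cos φ₂ cos Δλ ) = atan2(0.2783, -0.9389) = 163.49°.
So the initial bearing is 163°.

163°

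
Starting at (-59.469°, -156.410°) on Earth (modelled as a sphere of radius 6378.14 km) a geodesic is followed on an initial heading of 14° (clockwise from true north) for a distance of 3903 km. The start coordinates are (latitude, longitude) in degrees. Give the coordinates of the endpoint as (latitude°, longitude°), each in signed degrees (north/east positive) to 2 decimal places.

Angular distance δ = d/R = 3903/6378.14 = 0.61193 rad; initial bearing θ = 0.2443 rad.
sin φ₂ = sin φ₁ cos δ + cos φ₁ sin δ cos θ = (-0.8614)(0.8185) + (0.5080)(0.5745)(0.9703) = -0.4219, so φ₂ = -24.95°.
Δλ = atan2(sin θ sin δ cos φ₁, cos δ − sin φ₁ sin φ₂) = atan2(0.0706, 0.4551) = 8.817°.
λ₂ = -156.410° + 8.817° = -147.59°.

-24.95°, -147.59°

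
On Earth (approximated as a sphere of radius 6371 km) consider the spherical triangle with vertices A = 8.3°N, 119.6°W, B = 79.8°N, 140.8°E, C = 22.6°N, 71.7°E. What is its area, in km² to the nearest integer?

9993707 km²

Side lengths (central angles): a = 1.1190, b = 2.5687, c = 1.4577 rad; semiperimeter s = 2.5727.
By l'Huilier's theorem, tan(E/4) = √[tan(s/2) tan((s−a)/2) tan((s−b)/2) tan((s−c)/2)], giving spherical excess E = 0.2462 rad.
Area = E·R² = 0.2462 × (6371)² ≈ 9993707 km².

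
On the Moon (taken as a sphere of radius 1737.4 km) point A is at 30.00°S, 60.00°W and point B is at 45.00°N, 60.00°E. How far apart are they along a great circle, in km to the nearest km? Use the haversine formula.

With latitudes φ₁ = -30.000°, φ₂ = 45.000° and longitude difference Δλ = 120.000°:
Haversine: a = sin²(Δφ/2) + cos φ₁ cos φ₂ sin²(Δλ/2) = 0.3706 + (0.8660)(0.7071)(0.7500) = 0.82987.
Central angle c = 2·arcsin(√a) = 2.29127 rad.
Distance = R·c = 1737.4 × 2.2913 ≈ 3981 km.

3981 km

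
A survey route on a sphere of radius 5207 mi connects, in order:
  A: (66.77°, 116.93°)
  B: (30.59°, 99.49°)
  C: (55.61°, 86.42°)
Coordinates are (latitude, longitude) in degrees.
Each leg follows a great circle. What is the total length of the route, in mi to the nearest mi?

5848 mi

Leg A→B: central angle 0.6574 rad, distance 3423.3 mi.
Leg B→C: central angle 0.4656 rad, distance 2424.2 mi.
Total: 3423.3 + 2424.2 ≈ 5848 mi.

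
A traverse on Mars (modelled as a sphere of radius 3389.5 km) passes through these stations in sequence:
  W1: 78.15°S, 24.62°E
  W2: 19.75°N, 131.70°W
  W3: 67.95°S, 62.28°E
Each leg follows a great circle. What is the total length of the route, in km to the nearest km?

14879 km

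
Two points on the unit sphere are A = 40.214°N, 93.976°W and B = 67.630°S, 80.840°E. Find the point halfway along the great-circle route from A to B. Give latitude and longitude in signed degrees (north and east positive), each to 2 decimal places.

-35.86°, -88.87°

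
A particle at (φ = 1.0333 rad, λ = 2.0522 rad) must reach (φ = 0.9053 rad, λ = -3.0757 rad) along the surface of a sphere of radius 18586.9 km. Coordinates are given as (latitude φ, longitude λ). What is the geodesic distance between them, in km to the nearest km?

Let φ₁ = 1.0333 rad, φ₂ = 0.9053 rad, and Δλ = 1.1553 rad.
cos c = sin φ₁ sin φ₂ + cos φ₁ cos φ₂ cos Δλ = (0.8590)(0.7866) + (0.5120)(0.6174)(0.4037) = 0.80330,
so c = arccos(0.80330) = 0.63798 rad.
Distance = R·c = 18586.9 × 0.6380 ≈ 11858 km.

11858 km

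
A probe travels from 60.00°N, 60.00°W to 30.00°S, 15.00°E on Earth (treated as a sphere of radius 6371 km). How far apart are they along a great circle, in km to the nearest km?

12089 km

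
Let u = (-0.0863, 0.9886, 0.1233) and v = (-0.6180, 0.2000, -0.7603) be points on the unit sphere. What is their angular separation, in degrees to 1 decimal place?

u·v = 0.1573; |u| = 1.0000, |v| = 1.0000.
cos θ = (u·v)/(|u||v|) = 0.1573, so θ = 80.9°.

80.9°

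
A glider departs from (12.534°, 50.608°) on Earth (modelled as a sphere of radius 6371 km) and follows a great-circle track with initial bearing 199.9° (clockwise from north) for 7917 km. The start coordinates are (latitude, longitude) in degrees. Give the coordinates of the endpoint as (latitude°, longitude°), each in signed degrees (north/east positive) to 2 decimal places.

-53.03°, 18.21°

Angular distance δ = d/R = 7917/6371 = 1.24266 rad; initial bearing θ = 3.4889 rad.
sin φ₂ = sin φ₁ cos δ + cos φ₁ sin δ cos θ = (0.2170)(0.3223) + (0.9762)(0.9466)(-0.9403) = -0.7990, so φ₂ = -53.03°.
Δλ = atan2(sin θ sin δ cos φ₁, cos δ − sin φ₁ sin φ₂) = atan2(-0.3145, 0.4957) = -32.398°.
λ₂ = 50.608° − 32.398° = 18.21°.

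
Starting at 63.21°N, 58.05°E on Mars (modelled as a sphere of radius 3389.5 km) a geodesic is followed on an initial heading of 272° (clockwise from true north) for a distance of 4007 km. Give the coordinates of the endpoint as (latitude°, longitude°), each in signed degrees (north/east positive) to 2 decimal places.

Angular distance δ = d/R = 4007/3389.5 = 1.18218 rad; initial bearing θ = 4.7473 rad.
sin φ₂ = sin φ₁ cos δ + cos φ₁ sin δ cos θ = (0.8927)(0.3789) + (0.4507)(0.9254)(0.0349) = 0.3528, so φ₂ = 20.66°.
Δλ = atan2(sin θ sin δ cos φ₁, cos δ − sin φ₁ sin φ₂) = atan2(-0.4169, 0.0640) = -81.274°.
λ₂ = 58.050° − 81.274° = -23.22°.

20.66°, -23.22°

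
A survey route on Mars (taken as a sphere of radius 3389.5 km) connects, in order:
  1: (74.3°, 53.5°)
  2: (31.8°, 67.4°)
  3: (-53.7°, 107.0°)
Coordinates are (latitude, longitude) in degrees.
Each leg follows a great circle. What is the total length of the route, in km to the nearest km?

7997 km

Leg 1→2: central angle 0.7517 rad, distance 2547.8 km.
Leg 2→3: central angle 1.6078 rad, distance 5449.7 km.
Total: 2547.8 + 5449.7 ≈ 7997 km.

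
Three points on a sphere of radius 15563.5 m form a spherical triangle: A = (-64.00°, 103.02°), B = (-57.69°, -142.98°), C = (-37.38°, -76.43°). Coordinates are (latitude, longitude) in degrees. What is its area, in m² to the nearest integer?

Side lengths (central angles): a = 0.8201, b = 1.3722, c = 0.8442 rad; semiperimeter s = 1.5182.
By l'Huilier's theorem, tan(E/4) = √[tan(s/2) tan((s−a)/2) tan((s−b)/2) tan((s−c)/2)], giving spherical excess E = 0.3753 rad.
Area = E·R² = 0.3753 × (15563.5)² ≈ 90900074 m².

90900074 m²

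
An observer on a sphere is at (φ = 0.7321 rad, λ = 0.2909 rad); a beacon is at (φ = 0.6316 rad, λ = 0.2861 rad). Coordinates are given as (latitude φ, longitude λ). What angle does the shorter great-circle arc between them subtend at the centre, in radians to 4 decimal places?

0.1006 rad

With latitudes φ₁ = 41.946°, φ₂ = 36.188° and longitude difference Δλ = -0.275°:
Haversine: a = sin²(Δφ/2) + cos φ₁ cos φ₂ sin²(Δλ/2) = 0.0025 + (0.7438)(0.8071)(0.0000) = 0.00253.
Central angle c = 2·arcsin(√a) = 0.10057 rad.
So the angular separation is 0.1006 rad.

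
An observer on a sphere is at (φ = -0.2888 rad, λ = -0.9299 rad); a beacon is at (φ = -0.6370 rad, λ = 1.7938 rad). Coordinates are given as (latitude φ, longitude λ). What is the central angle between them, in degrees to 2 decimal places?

122.34°

Let φ₁ = -0.2888 rad, φ₂ = -0.6370 rad, and Δλ = 2.7237 rad.
Haversine: a = sin²(Δφ/2) + cos φ₁ cos φ₂ sin²(Δλ/2) = 0.0300 + (0.9586)(0.8039)(0.9570) = 0.76744.
Central angle c = 2·arcsin(√a) = 2.13517 rad.
So the angular separation is 122.34°.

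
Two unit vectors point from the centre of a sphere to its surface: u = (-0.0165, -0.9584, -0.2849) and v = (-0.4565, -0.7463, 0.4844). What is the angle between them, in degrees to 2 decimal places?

54.21°

u·v = 0.5848; |u| = 1.0000, |v| = 1.0000.
cos θ = (u·v)/(|u||v|) = 0.5848, so θ = 54.21°.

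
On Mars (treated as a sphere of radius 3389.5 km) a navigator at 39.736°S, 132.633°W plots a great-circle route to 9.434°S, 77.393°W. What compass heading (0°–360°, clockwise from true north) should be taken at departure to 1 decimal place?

73.9°

With φ₁ = -0.6935, φ₂ = -0.1647, Δλ = 0.9641 rad, the forward-azimuth formula gives
θ = atan2( sin Δλ cos φ₂ , cos φ₁ sin φ₂ − sin φ₁ cos φ₂ cos Δλ ) = atan2(0.8104, 0.2335) = 73.93°.
So the initial bearing is 73.9°.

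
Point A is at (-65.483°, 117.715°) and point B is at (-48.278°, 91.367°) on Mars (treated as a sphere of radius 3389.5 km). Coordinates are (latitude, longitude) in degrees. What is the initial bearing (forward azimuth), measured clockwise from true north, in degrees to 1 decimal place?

Δλ = -26.348° = -0.4599 rad.
y = sin Δλ · cos φ₂ = (-0.4438)(0.6655) = -0.2954
x = cos φ₁ sin φ₂ − sin φ₁ cos φ₂ cos Δλ = (0.4150)(-0.7464) − (-0.9098)(0.6655)(0.8961) = 0.2329
θ = atan2(y, x) = -51.75°; adding 360° gives 308.3°.

308.3°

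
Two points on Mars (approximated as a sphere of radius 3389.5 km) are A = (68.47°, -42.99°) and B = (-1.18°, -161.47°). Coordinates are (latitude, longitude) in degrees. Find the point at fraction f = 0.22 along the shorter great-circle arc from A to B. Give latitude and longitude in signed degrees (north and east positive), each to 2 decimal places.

67.32°, -104.65°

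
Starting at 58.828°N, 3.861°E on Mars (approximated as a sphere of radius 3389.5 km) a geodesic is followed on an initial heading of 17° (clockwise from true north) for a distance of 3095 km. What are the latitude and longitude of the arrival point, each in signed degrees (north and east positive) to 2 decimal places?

66.17°, 148.92°

Angular distance δ = d/R = 3095/3389.5 = 0.91311 rad; initial bearing θ = 0.2967 rad.
sin φ₂ = sin φ₁ cos δ + cos φ₁ sin δ cos θ = (0.8556)(0.6113) + (0.5176)(0.7914)(0.9563) = 0.9148, so φ₂ = 66.17°.
Δλ = atan2(sin θ sin δ cos φ₁, cos δ − sin φ₁ sin φ₂) = atan2(0.1198, -0.1714) = 145.057°.
λ₂ = 3.861° + 145.057° = 148.92°.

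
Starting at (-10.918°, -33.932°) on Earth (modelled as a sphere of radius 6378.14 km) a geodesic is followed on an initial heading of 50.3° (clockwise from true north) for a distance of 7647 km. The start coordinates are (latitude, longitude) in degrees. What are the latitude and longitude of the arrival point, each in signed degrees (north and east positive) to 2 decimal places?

Angular distance δ = d/R = 7647/6378.14 = 1.19894 rad; initial bearing θ = 0.8779 rad.
sin φ₂ = sin φ₁ cos δ + cos φ₁ sin δ cos θ = (-0.1894)(0.3633) + (0.9819)(0.9317)(0.6388) = 0.5155, so φ₂ = 31.03°.
Δλ = atan2(sin θ sin δ cos φ₁, cos δ − sin φ₁ sin φ₂) = atan2(0.7038, 0.4610) = 56.777°.
λ₂ = -33.932° + 56.777° = 22.84°.

31.03°, 22.84°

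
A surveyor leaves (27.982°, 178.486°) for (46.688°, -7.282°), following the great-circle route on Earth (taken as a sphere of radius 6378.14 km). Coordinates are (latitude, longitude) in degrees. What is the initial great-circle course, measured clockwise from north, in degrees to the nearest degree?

With φ₁ = 0.4884, φ₂ = 0.8149, Δλ = 3.0409 rad, the forward-azimuth formula gives
θ = atan2( sin Δλ cos φ₂ , cos φ₁ sin φ₂ − sin φ₁ cos φ₂ cos Δλ ) = atan2(0.0689, 0.9628) = 4.10°.
So the initial bearing is 4°.

4°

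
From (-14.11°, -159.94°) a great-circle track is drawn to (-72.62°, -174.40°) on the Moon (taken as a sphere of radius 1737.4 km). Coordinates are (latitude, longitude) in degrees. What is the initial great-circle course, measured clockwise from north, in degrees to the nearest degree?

185°

With φ₁ = -0.2463, φ₂ = -1.2675, Δλ = -0.2524 rad, the forward-azimuth formula gives
θ = atan2( sin Δλ cos φ₂ , cos φ₁ sin φ₂ − sin φ₁ cos φ₂ cos Δλ ) = atan2(-0.0746, -0.8550) = -175.01°.
Adding 360° brings this into [0°, 360°): 185°.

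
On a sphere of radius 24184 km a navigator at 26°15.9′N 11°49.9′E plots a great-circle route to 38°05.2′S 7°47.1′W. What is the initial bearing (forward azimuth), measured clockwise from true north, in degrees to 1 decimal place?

196.7°

With φ₁ = 0.4584, φ₂ = -0.6647, Δλ = -0.3424 rad, the forward-azimuth formula gives
θ = atan2( sin Δλ cos φ₂ , cos φ₁ sin φ₂ − sin φ₁ cos φ₂ cos Δλ ) = atan2(-0.2642, -0.8813) = -163.31°.
Adding 360° brings this into [0°, 360°): 196.7°.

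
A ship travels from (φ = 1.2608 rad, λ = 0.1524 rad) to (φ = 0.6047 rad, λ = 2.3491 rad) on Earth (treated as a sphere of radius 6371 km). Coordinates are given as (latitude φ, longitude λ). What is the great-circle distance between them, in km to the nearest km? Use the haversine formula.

7425 km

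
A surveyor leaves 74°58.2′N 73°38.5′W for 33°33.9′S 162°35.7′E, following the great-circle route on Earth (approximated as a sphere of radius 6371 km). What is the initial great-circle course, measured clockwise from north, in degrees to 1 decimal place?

With φ₁ = 1.3085, φ₂ = -0.5858, Δλ = -2.1601 rad, the forward-azimuth formula gives
θ = atan2( sin Δλ cos φ₂ , cos φ₁ sin φ₂ − sin φ₁ cos φ₂ cos Δλ ) = atan2(-0.6927, 0.3039) = -66.31°.
Adding 360° brings this into [0°, 360°): 293.7°.

293.7°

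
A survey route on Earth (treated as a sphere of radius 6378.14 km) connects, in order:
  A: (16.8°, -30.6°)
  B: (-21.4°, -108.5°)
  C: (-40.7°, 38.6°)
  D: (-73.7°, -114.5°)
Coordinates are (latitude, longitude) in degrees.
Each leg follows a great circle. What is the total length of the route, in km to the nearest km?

28971 km

Leg A→B: central angle 1.4893 rad, distance 9499.2 km.
Leg B→C: central angle 1.9334 rad, distance 12331.6 km.
Leg C→D: central angle 1.1195 rad, distance 7140.4 km.
Total: 9499.2 + 12331.6 + 7140.4 ≈ 28971 km.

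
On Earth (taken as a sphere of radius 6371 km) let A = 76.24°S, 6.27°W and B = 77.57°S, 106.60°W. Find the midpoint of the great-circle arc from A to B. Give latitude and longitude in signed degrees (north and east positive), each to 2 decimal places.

The central angle between A and B is δ = 0.3501 rad.
With f = 0.5, the slerp weights are sin((1−f)δ)/sin δ = 0.5078 and sin(fδ)/sin δ = 0.5078.
Weighted sum of the unit vectors: (0.5078)·(0.2364,-0.0260,-0.9713) + (0.5078)·(-0.0615,-0.2063,-0.9766) = (0.0888, -0.1179, -0.9890).
Converting back: φ = atan2(z, √(x²+y²)) = -81.51°, λ = atan2(y, x) = -53.01°.

-81.51°, -53.01°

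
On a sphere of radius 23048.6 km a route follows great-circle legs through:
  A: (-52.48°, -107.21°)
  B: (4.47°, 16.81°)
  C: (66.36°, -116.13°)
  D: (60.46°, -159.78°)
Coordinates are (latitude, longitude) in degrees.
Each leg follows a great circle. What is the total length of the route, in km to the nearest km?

Leg A→B: central angle 1.9840 rad, distance 45727.9 km.
Leg B→C: central angle 1.7731 rad, distance 40867.8 km.
Leg C→D: central angle 0.3480 rad, distance 8021.2 km.
Total: 45727.9 + 40867.8 + 8021.2 ≈ 94617 km.

94617 km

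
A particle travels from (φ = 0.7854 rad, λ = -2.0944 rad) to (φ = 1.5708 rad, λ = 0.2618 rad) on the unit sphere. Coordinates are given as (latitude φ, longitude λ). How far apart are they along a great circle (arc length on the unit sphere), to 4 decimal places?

0.7854

With latitudes φ₁ = 45.000°, φ₂ = 90.000° and longitude difference Δλ = 135.000°:
cos c = sin φ₁ sin φ₂ + cos φ₁ cos φ₂ cos Δλ = (0.7071)(1.0000) + (0.7071)(-0.0000)(-0.7071) = 0.70711,
so c = arccos(0.70711) = 0.78539 rad.
On the unit sphere the arc length equals the central angle: 0.7854.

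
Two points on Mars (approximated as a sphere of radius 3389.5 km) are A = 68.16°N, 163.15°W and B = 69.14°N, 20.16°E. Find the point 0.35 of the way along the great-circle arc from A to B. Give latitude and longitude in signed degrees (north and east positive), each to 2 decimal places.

The central angle between A and B is δ = 0.7449 rad.
With f = 0.35, the slerp weights are sin((1−f)δ)/sin δ = 0.6867 and sin(fδ)/sin δ = 0.3803.
Weighted sum of the unit vectors: (0.6867)·(-0.3560,-0.1078,0.9282) + (0.3803)·(0.3343,0.1227,0.9345) = (-0.1174, -0.0274, 0.9927).
Converting back: φ = atan2(z, √(x²+y²)) = 83.08°, λ = atan2(y, x) = -166.87°.

83.08°, -166.87°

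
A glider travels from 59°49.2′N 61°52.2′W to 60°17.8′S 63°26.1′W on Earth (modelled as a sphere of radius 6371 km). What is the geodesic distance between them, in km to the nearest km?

13357 km

Let φ₁ = 1.0441 rad, φ₂ = -1.0524 rad, and Δλ = -0.0273 rad.
Haversine: a = sin²(Δφ/2) + cos φ₁ cos φ₂ sin²(Δλ/2) = 0.7509 + (0.5027)(0.4955)(0.0002) = 0.75093.
Central angle c = 2·arcsin(√a) = 2.09654 rad.
Distance = R·c = 6371 × 2.0965 ≈ 13357 km.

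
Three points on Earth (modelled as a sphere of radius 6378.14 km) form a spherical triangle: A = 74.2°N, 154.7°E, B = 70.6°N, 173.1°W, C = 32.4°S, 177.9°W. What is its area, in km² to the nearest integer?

Side lengths (central angles): a = 1.7987, b = 1.8875, c = 0.1785 rad; semiperimeter s = 1.9324.
By l'Huilier's theorem, tan(E/4) = √[tan(s/2) tan((s−a)/2) tan((s−b)/2) tan((s−c)/2)], giving spherical excess E = 0.2042 rad.
Area = E·R² = 0.2042 × (6378.14)² ≈ 8305380 km².

8305380 km²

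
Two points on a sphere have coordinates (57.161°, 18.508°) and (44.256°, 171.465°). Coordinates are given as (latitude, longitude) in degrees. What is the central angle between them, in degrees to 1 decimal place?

With latitudes φ₁ = 57.161°, φ₂ = 44.256° and longitude difference Δλ = 152.957°:
cos c = sin φ₁ sin φ₂ + cos φ₁ cos φ₂ cos Δλ = (0.8402)(0.6979) + (0.5423)(0.7162)(-0.8907) = 0.24041,
so c = arccos(0.24041) = 1.32800 rad.
So the angular separation is 76.1°.

76.1°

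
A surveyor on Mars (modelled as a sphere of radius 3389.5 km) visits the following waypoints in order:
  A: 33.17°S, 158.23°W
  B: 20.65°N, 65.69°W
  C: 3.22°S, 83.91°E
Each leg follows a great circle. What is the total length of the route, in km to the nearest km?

Leg A→B: central angle 1.8005 rad, distance 6102.7 km.
Leg B→C: central angle 2.5421 rad, distance 8616.5 km.
Total: 6102.7 + 8616.5 ≈ 14719 km.

14719 km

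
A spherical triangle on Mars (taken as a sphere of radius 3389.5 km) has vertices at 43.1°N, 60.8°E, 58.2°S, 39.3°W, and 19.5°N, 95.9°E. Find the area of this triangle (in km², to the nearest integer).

Side lengths (central angles): a = 2.2603, b = 0.6580, c = 2.2760 rad; semiperimeter s = 2.5972.
By l'Huilier's theorem, tan(E/4) = √[tan(s/2) tan((s−a)/2) tan((s−b)/2) tan((s−c)/2)], giving spherical excess E = 1.4500 rad.
Area = E·R² = 1.4500 × (3389.5)² ≈ 16659190 km².

16659190 km²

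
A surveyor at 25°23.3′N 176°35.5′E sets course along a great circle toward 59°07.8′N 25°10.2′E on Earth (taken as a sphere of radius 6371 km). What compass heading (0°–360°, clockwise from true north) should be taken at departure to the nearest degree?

Δλ = -151.422° = -2.6428 rad.
y = sin Δλ · cos φ₂ = (-0.4784)(0.5131) = -0.2454
x = cos φ₁ sin φ₂ − sin φ₁ cos φ₂ cos Δλ = (0.9034)(0.8583) − (0.4288)(0.5131)(-0.8782) = 0.9686
θ = atan2(y, x) = -14.22°; adding 360° gives 346°.

346°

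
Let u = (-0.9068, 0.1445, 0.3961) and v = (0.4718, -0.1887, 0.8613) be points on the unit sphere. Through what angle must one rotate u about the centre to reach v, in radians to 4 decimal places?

u·v = -0.1139; |u| = 1.0000, |v| = 1.0000.
cos θ = (u·v)/(|u||v|) = -0.1139, so θ = 1.6850 rad.

1.6850 rad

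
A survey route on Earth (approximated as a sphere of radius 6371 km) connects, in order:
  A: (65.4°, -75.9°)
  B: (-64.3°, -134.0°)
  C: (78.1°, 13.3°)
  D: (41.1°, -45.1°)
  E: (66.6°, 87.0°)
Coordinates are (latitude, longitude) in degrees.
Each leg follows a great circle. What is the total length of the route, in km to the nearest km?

Leg A→B: central angle 2.3802 rad, distance 15164.4 km.
Leg B→C: central angle 2.8471 rad, distance 18139.1 km.
Leg C→D: central angle 0.7602 rad, distance 4843.5 km.
Leg D→E: central angle 1.1564 rad, distance 7367.2 km.
Total: 15164.4 + 18139.1 + 4843.5 + 7367.2 ≈ 45514 km.

45514 km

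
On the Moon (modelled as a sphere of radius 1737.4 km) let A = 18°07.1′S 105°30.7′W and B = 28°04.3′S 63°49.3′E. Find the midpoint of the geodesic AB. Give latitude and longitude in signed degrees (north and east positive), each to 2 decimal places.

The central angle between A and B is δ = 2.3155 rad.
With f = 0.5, the slerp weights are sin((1−f)δ)/sin δ = 1.2457 and sin(fδ)/sin δ = 1.2457.
Weighted sum of the unit vectors: (1.2457)·(-0.2542,-0.9158,-0.3110) + (1.2457)·(0.3893,0.7919,-0.4706) = (0.1683, -0.1544, -0.9736).
Converting back: φ = atan2(z, √(x²+y²)) = -76.80°, λ = atan2(y, x) = -42.54°.

-76.80°, -42.54°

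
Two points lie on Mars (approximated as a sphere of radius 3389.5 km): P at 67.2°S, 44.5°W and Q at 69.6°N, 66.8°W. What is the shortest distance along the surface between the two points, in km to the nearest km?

8143 km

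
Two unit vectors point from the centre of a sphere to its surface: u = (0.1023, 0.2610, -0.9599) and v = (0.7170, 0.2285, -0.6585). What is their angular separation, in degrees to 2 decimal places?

u·v = 0.7651; |u| = 1.0000, |v| = 1.0000.
cos θ = (u·v)/(|u||v|) = 0.7651, so θ = 40.08°.

40.08°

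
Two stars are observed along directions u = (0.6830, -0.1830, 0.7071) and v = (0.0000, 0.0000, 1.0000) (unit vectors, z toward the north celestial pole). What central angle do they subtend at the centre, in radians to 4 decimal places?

u·v = 0.7071; |u| = 1.0000, |v| = 1.0000.
cos θ = (u·v)/(|u||v|) = 0.7071, so θ = 0.7854 rad.

0.7854 rad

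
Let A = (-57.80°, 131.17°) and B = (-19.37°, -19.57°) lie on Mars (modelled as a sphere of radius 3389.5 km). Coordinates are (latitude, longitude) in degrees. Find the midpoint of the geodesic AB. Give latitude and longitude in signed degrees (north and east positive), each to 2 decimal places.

-65.18°, 8.99°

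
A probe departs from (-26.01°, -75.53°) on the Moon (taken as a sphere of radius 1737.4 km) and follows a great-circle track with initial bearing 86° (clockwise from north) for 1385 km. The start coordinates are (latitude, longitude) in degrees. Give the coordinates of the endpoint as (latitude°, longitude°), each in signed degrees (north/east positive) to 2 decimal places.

Angular distance δ = d/R = 1385/1737.4 = 0.79717 rad; initial bearing θ = 1.5010 rad.
sin φ₂ = sin φ₁ cos δ + cos φ₁ sin δ cos θ = (-0.4385)(0.6987) + (0.8987)(0.7154)(0.0698) = -0.2616, so φ₂ = -15.16°.
Δλ = atan2(sin θ sin δ cos φ₁, cos δ − sin φ₁ sin φ₂) = atan2(0.6414, 0.5840) = 47.679°.
λ₂ = -75.530° + 47.679° = -27.85°.

-15.16°, -27.85°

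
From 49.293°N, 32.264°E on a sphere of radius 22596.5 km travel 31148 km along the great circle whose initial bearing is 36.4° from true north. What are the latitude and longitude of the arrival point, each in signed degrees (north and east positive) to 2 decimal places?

Angular distance δ = d/R = 31148/22596.5 = 1.37844 rad; initial bearing θ = 0.6353 rad.
sin φ₂ = sin φ₁ cos δ + cos φ₁ sin δ cos θ = (0.7581)(0.1912) + (0.6522)(0.9816)(0.8049) = 0.6602, so φ₂ = 41.31°.
Δλ = atan2(sin θ sin δ cos φ₁, cos δ − sin φ₁ sin φ₂) = atan2(0.3799, -0.3093) = 129.151°.
λ₂ = 32.264° + 129.151° = 161.41°.

41.31°, 161.41°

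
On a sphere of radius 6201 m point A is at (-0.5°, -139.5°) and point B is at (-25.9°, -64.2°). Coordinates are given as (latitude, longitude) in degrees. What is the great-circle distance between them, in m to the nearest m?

In radians: φ₁ = -0.0087, φ₂ = -0.4520, Δλ = 75.300° = 1.3142 rad.
cos c = sin φ₁ sin φ₂ + cos φ₁ cos φ₂ cos Δλ = (-0.0087)(-0.4368) + (1.0000)(0.8996)(0.2538) = 0.23207,
so c = arccos(0.23207) = 1.33659 rad.
Distance = R·c = 6201 × 1.3366 ≈ 8288 m.

8288 m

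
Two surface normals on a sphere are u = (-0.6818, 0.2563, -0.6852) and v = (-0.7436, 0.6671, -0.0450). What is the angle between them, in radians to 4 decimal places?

0.7830 rad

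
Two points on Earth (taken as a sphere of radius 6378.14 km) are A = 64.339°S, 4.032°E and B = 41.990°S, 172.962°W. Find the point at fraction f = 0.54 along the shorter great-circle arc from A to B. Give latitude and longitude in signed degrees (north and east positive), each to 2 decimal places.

-75.84°, -169.87°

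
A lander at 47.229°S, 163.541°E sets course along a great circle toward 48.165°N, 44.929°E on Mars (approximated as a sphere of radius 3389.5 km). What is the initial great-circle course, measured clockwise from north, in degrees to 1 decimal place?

294.9°

With φ₁ = -0.8243, φ₂ = 0.8406, Δλ = -2.0702 rad, the forward-azimuth formula gives
θ = atan2( sin Δλ cos φ₂ , cos φ₁ sin φ₂ − sin φ₁ cos φ₂ cos Δλ ) = atan2(-0.5855, 0.2715) = -65.12°.
Adding 360° brings this into [0°, 360°): 294.9°.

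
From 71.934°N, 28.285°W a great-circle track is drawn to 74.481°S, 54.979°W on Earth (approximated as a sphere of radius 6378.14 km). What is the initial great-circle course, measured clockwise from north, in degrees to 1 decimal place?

192.9°

With φ₁ = 1.2555, φ₂ = -1.2999, Δλ = -0.4659 rad, the forward-azimuth formula gives
θ = atan2( sin Δλ cos φ₂ , cos φ₁ sin φ₂ − sin φ₁ cos φ₂ cos Δλ ) = atan2(-0.1202, -0.5261) = -167.13°.
Adding 360° brings this into [0°, 360°): 192.9°.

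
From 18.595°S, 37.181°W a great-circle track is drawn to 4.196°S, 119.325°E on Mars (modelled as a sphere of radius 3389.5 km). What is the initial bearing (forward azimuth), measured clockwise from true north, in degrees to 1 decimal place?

132.2°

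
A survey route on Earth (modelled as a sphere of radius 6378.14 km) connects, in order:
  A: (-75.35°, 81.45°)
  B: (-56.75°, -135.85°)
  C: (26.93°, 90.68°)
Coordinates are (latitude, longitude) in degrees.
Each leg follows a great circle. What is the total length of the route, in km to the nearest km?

20184 km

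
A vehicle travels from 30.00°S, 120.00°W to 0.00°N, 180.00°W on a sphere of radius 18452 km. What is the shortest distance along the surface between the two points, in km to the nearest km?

With latitudes φ₁ = -30.000°, φ₂ = 0.000° and longitude difference Δλ = -60.000°:
Haversine: a = sin²(Δφ/2) + cos φ₁ cos φ₂ sin²(Δλ/2) = 0.0670 + (0.8660)(1.0000)(0.2500) = 0.28349.
Central angle c = 2·arcsin(√a) = 1.12296 rad.
Distance = R·c = 18452 × 1.1230 ≈ 20721 km.

20721 km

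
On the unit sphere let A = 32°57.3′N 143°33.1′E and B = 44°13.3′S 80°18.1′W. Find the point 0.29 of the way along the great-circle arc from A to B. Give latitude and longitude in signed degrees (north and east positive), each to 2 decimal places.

6.46°, 178.50°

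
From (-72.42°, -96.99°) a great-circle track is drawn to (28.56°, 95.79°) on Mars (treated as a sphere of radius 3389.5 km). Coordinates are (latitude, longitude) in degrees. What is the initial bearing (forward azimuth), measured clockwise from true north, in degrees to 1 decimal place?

Δλ = -167.220° = -2.9185 rad.
y = sin Δλ · cos φ₂ = (-0.2212)(0.8783) = -0.1943
x = cos φ₁ sin φ₂ − sin φ₁ cos φ₂ cos Δλ = (0.3020)(0.4781) − (-0.9533)(0.8783)(-0.9752) = -0.6722
θ = atan2(y, x) = -163.88°; adding 360° gives 196.1°.

196.1°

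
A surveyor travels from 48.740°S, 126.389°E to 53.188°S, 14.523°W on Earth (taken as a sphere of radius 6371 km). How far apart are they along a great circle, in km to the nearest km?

Let φ₁ = -0.8507 rad, φ₂ = -0.9283 rad, and Δλ = -2.4594 rad.
cos c = sin φ₁ sin φ₂ + cos φ₁ cos φ₂ cos Δλ = (-0.7517)(-0.8006) + (0.6595)(0.5992)(-0.7762) = 0.29513,
so c = arccos(0.29513) = 1.27121 rad.
Distance = R·c = 6371 × 1.2712 ≈ 8099 km.

8099 km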